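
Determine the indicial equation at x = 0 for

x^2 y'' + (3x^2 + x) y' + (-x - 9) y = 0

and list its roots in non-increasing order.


Divide by x^2 to reach normal form y'' + P_1(x) y' + P_2(x) y = 0 with P_1(x) = 3 + 1/x and P_2(x) = -1/x - 9/x^2.
x = 0 is a singular point because the y'-coefficient 3 + 1/x has a pole at x = 0 and the y-coefficient -1/x - 9/x^2 has a pole at x = 0.
It is a regular singular point because x P_1(x) = p(x) = 3x + 1 and x^2 P_2(x) = q(x) = -x - 9 are polynomials, hence analytic at x = 0.
p(0) = 1,  q(0) = -9.
Indicial equation: r(r-1) + p(0) r + q(0) = 0, i.e. r^2 + (p(0) - 1) r + q(0) = 0, i.e. r^2 - 9 = 0.
Discriminant: (0)^2 - 4(-9) = 36, so r = (0 ± 6)/2.
Solving: r_1 = 3, r_2 = -3.

indicial: r^2 - 9 = 0; roots r_1 = 3, r_2 = -3


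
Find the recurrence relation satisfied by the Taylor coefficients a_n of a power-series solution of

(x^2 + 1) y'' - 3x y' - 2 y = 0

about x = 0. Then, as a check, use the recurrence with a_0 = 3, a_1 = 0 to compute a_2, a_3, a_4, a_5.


Substitute y = sum_n a_n x^n.
(1 + 1 x^2) y'' contributes (n+2)(n+1) a_{n+2} + n(n-1) a_n at x^n.
-3 x y'(x) contributes -3 n a_n at x^n.
-2 y(x) contributes -2 a_n at x^n.
Matching x^n: (n+2)(n+1) a_{n+2} + (n(n-1) - 3 n - 2) a_n = 0.
Thus a_{n+2} = (-n(n-1) + 3 n + 2) / ((n+1)(n+2)) * a_n.

Check with a_0 = 3, a_1 = 0 (apply the recurrence for n = 0, 1, 2, 3): a_0 = 3, a_1 = 0, a_2 = 3, a_3 = 0, a_4 = 3/2, a_5 = 0.

a_(n+2) = (-n(n-1) + 3 n + 2) / ((n+1)(n+2)) * a_n; check: a_0 = 3, a_1 = 0, a_2 = 3, a_3 = 0, a_4 = 3/2, a_5 = 0


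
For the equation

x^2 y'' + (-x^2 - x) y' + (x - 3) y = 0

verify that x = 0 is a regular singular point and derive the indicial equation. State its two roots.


Divide by x^2 to reach normal form y'' + P_1(x) y' + P_2(x) y = 0 with P_1(x) = -1 - 1/x and P_2(x) = 1/x - 3/x^2.
x = 0 is a singular point because the y'-coefficient -1 - 1/x has a pole at x = 0 and the y-coefficient 1/x - 3/x^2 has a pole at x = 0.
It is a regular singular point because x P_1(x) = p(x) = -x - 1 and x^2 P_2(x) = q(x) = x - 3 are polynomials, hence analytic at x = 0.
p(0) = -1,  q(0) = -3.
Indicial equation: r(r-1) + p(0) r + q(0) = 0, i.e. r^2 + (p(0) - 1) r + q(0) = 0, i.e. r^2 - 2 r - 3 = 0.
Discriminant: (-2)^2 - 4(-3) = 16, so r = (2 ± 4)/2.
Solving: r_1 = 3, r_2 = -1.

indicial: r^2 - 2 r - 3 = 0; roots r_1 = 3, r_2 = -1


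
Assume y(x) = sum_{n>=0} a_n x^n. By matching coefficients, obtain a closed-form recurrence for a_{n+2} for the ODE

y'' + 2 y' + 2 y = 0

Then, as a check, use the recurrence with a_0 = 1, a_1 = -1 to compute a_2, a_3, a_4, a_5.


Substitute y = sum_n a_n x^n.
y''(x) has coefficient (n+2)(n+1) a_{n+2} at x^n;
2 y'(x) has coefficient 2 (n+1) a_{n+1} at x^n;
2 y(x) has coefficient 2 a_n at x^n.
Matching x^n: (n+2)(n+1) a_{n+2} + 2 (n+1) a_{n+1} + 2 a_n = 0.
Thus a_{n+2} = [-2 (n+1) a_{n+1} - 2 a_n] / ((n+1)(n+2)).

Check with a_0 = 1, a_1 = -1 (apply the recurrence for n = 0, 1, 2, 3): a_0 = 1, a_1 = -1, a_2 = 0, a_3 = 1/3, a_4 = -1/6, a_5 = 1/30.

a_(n+2) = [-2 (n+1) a_(n+1) - 2 a_n] / ((n+1)(n+2)); check: a_0 = 1, a_1 = -1, a_2 = 0, a_3 = 1/3, a_4 = -1/6, a_5 = 1/30


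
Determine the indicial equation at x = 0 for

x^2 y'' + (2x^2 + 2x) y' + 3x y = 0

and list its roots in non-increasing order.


Divide by x^2 to reach normal form y'' + P_1(x) y' + P_2(x) y = 0 with P_1(x) = 2 + 2/x and P_2(x) = 3/x.
x = 0 is a singular point because the y'-coefficient 2 + 2/x has a pole at x = 0 and the y-coefficient 3/x has a pole at x = 0.
It is a regular singular point because x P_1(x) = p(x) = 2x + 2 and x^2 P_2(x) = q(x) = 3x are polynomials, hence analytic at x = 0.
p(0) = 2,  q(0) = 0.
Indicial equation: r(r-1) + p(0) r + q(0) = 0, i.e. r^2 + (p(0) - 1) r + q(0) = 0, i.e. r^2 + 1 r = 0.
Discriminant: (1)^2 - 4(0) = 1, so r = (-1 ± 1)/2.
Solving: r_1 = 0, r_2 = -1.

indicial: r^2 + 1 r = 0; roots r_1 = 0, r_2 = -1


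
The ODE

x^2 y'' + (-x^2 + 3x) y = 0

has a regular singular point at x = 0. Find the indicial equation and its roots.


Divide by x^2 to reach normal form y'' + P_1(x) y' + P_2(x) y = 0 with P_1(x) = 0 and P_2(x) = -1 + 3/x.
x = 0 is a singular point because the y-coefficient -1 + 3/x has a pole at x = 0.
It is a regular singular point because x P_1(x) = p(x) = 0 and x^2 P_2(x) = q(x) = -x^2 + 3x are polynomials, hence analytic at x = 0.
p(0) = 0,  q(0) = 0.
Indicial equation: r(r-1) + p(0) r + q(0) = 0, i.e. r^2 + (p(0) - 1) r + q(0) = 0, i.e. r^2 - 1 r = 0.
Discriminant: (-1)^2 - 4(0) = 1, so r = (1 ± 1)/2.
Solving: r_1 = 1, r_2 = 0.

indicial: r^2 - 1 r = 0; roots r_1 = 1, r_2 = 0


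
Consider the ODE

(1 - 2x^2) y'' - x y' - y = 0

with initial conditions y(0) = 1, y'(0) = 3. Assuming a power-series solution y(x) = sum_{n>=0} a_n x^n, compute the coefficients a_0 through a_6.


Ansatz: y(x) = sum_{n>=0} a_n x^n, so y'(x) = sum_{n>=1} n a_n x^(n-1) and y''(x) = sum_{n>=2} n(n-1) a_n x^(n-2).
Substitute into P(x) y'' + Q(x) y' + R(x) y = 0 with P(x) = 1 - 2x^2, Q(x) = -x, R(x) = -1, and match powers of x.
Initial conditions: a_0 = 1, a_1 = 3.
Setting the coefficient of each power of x to zero and solving order by order (substituting the coefficients already found):
  x^0: 2 a_2 - a_0 = 0  ->  2 a_2 = a_0 = 1  ->  a_2 = 1/2
  x^1: 6 a_3 - 2 a_1 = 0  ->  6 a_3 = 2 a_1 = 6  ->  a_3 = 1
  x^2: 12 a_4 - 7 a_2 = 0  ->  12 a_4 = 7 a_2 = 7/2  ->  a_4 = 7/24
  x^3: 20 a_5 - 16 a_3 = 0  ->  20 a_5 = 16 a_3 = 16  ->  a_5 = 4/5
  x^4: 30 a_6 - 29 a_4 = 0  ->  30 a_6 = 29 a_4 = 203/24  ->  a_6 = 203/720
Truncated series: y(x) = 1 + 3 x + (1/2) x^2 + x^3 + (7/24) x^4 + (4/5) x^5 + (203/720) x^6 + O(x^7).

a_0 = 1; a_1 = 3; a_2 = 1/2; a_3 = 1; a_4 = 7/24; a_5 = 4/5; a_6 = 203/720


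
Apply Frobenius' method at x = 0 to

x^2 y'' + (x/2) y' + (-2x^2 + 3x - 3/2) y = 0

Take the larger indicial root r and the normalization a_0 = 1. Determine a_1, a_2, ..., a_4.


Write in Frobenius form y'' + (p(x)/x) y' + (q(x)/x^2) y = 0:
  p(x) = 1/2,  q(x) = -2x^2 + 3x - 3/2.
Indicial equation: r(r-1) + (1/2) r + (-3/2) = 0 -> roots r_1 = 3/2, r_2 = -1.
Take r = r_1 = 3/2. Let y(x) = x^r sum_{n>=0} a_n x^n with a_0 = 1.
Substitute y = x^r sum a_n x^n and match x^{r+n}. The recurrence is
  D(n) a_n + 3 a_{n-1} - 2 a_{n-2} = 0,  where D(n) = (r+n)(r+n-1) + (1/2)(r+n) + (-3/2).
  a_n = [-3 a_{n-1} + 2 a_{n-2}] / D(n).
Since the indicial polynomial factors as (r - r_1)(r - r_2), D(n) = (r_1 + n - r_1)(r_1 + n - r_2) = n(n + 5/2).
Evaluating step by step (a_0 = 1):
  n = 1: D(1) = 1(1 + 5/2) = 7/2; numerator = -3(1) = -3; a_1 = (-3)/(7/2) = -6/7
  n = 2: D(2) = 2(2 + 5/2) = 9; numerator = -3(-6/7) + 2(1) = 32/7; a_2 = (32/7)/(9) = 32/63
  n = 3: D(3) = 3(3 + 5/2) = 33/2; numerator = -3(32/63) + 2(-6/7) = -68/21; a_3 = (-68/21)/(33/2) = -136/693
  n = 4: D(4) = 4(4 + 5/2) = 26; numerator = -3(-136/693) + 2(32/63) = 1112/693; a_4 = (1112/693)/(26) = 556/9009

r = 3/2; a_0 = 1; a_1 = -6/7; a_2 = 32/63; a_3 = -136/693; a_4 = 556/9009


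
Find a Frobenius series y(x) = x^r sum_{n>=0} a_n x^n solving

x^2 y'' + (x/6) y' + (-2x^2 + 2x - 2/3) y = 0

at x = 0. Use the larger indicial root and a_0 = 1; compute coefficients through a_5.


Write in Frobenius form y'' + (p(x)/x) y' + (q(x)/x^2) y = 0:
  p(x) = 1/6,  q(x) = -2x^2 + 2x - 2/3.
Indicial equation: r(r-1) + (1/6) r + (-2/3) = 0 -> roots r_1 = 4/3, r_2 = -1/2.
Take r = r_1 = 4/3. Let y(x) = x^r sum_{n>=0} a_n x^n with a_0 = 1.
Substitute y = x^r sum a_n x^n and match x^{r+n}. The recurrence is
  D(n) a_n + 2 a_{n-1} - 2 a_{n-2} = 0,  where D(n) = (r+n)(r+n-1) + (1/6)(r+n) + (-2/3).
  a_n = [-2 a_{n-1} + 2 a_{n-2}] / D(n).
Since the indicial polynomial factors as (r - r_1)(r - r_2), D(n) = (r_1 + n - r_1)(r_1 + n - r_2) = n(n + 11/6).
Evaluating step by step (a_0 = 1):
  n = 1: D(1) = 1(1 + 11/6) = 17/6; numerator = -2(1) = -2; a_1 = (-2)/(17/6) = -12/17
  n = 2: D(2) = 2(2 + 11/6) = 23/3; numerator = -2(-12/17) + 2(1) = 58/17; a_2 = (58/17)/(23/3) = 174/391
  n = 3: D(3) = 3(3 + 11/6) = 29/2; numerator = -2(174/391) + 2(-12/17) = -900/391; a_3 = (-900/391)/(29/2) = -1800/11339
  n = 4: D(4) = 4(4 + 11/6) = 70/3; numerator = -2(-1800/11339) + 2(174/391) = 13692/11339; a_4 = (13692/11339)/(70/3) = 2934/56695
  n = 5: D(5) = 5(5 + 11/6) = 205/6; numerator = -2(2934/56695) + 2(-1800/11339) = -1404/3335; a_5 = (-1404/3335)/(205/6) = -8424/683675

r = 4/3; a_0 = 1; a_1 = -12/17; a_2 = 174/391; a_3 = -1800/11339; a_4 = 2934/56695; a_5 = -8424/683675


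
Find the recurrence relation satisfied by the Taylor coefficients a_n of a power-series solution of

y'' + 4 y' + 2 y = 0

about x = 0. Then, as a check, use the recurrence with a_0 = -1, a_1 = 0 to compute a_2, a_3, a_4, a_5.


Substitute y = sum_n a_n x^n.
y''(x) has coefficient (n+2)(n+1) a_{n+2} at x^n;
4 y'(x) has coefficient 4 (n+1) a_{n+1} at x^n;
2 y(x) has coefficient 2 a_n at x^n.
Matching x^n: (n+2)(n+1) a_{n+2} + 4 (n+1) a_{n+1} + 2 a_n = 0.
Thus a_{n+2} = [-4 (n+1) a_{n+1} - 2 a_n] / ((n+1)(n+2)).

Check with a_0 = -1, a_1 = 0 (apply the recurrence for n = 0, 1, 2, 3): a_0 = -1, a_1 = 0, a_2 = 1, a_3 = -4/3, a_4 = 7/6, a_5 = -4/5.

a_(n+2) = [-4 (n+1) a_(n+1) - 2 a_n] / ((n+1)(n+2)); check: a_0 = -1, a_1 = 0, a_2 = 1, a_3 = -4/3, a_4 = 7/6, a_5 = -4/5


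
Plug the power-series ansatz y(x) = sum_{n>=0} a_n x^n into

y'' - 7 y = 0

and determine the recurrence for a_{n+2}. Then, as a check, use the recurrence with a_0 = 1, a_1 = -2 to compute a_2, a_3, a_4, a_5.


Substitute y = sum_n a_n x^n into y'' + (const) y = 0.
y''(x) = sum_{n>=0} (n+2)(n+1) a_{n+2} x^n.
The ODE becomes sum_n [(n+2)(n+1) a_{n+2} - 7 a_n] x^n = 0.
Setting each coefficient to zero gives the recurrence:
  (n+2)(n+1) a_{n+2} - 7 a_n = 0,
  a_{n+2} = 7 / ((n+1)(n+2)) a_n.

Check with a_0 = 1, a_1 = -2 (apply the recurrence for n = 0, 1, 2, 3): a_0 = 1, a_1 = -2, a_2 = 7/2, a_3 = -7/3, a_4 = 49/24, a_5 = -49/60.

a_{n+2} = 7/((n+1)(n+2)) * a_n; check: a_0 = 1, a_1 = -2, a_2 = 7/2, a_3 = -7/3, a_4 = 49/24, a_5 = -49/60


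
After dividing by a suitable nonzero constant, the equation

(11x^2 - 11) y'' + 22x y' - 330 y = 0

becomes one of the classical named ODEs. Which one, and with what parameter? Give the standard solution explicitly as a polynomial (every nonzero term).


All three coefficients share the factor -11; dividing through by -11 gives  (1 - x^2) y'' - 2x y' + 30 y = 0.
This matches the Legendre equation (1 - x^2) y'' - 2x y' + n(n+1) y = 0 (note the -2x y' term) with n(n+1) = 30, so n = 5; the polynomial solution is P_5(x).
With y = sum_k a_k x^k, matching x^k gives (k+2)(k+1) a_{k+2} = [k(k+1) - n(n+1)] a_k = (k - 5)(k + 6) a_k. The right side vanishes at k = 5, so the series with the parity of 5 terminates at degree 5.
Standard normalization (P_n(1) = 1): leading coefficient (2n)!/(2^n (n!)^2) = 3628800/(32*14400) = 63/8, so a_5 = 63/8. Work downward with a_k = (k+1)(k+2) a_{k+2} / ((k - 5)(k + 6)):
  a_3 = (4)(5)(63/8) / ((3 - 5)(3 + 6)) = (315/2)/(-18) = -35/4
  a_1 = (2)(3)(-35/4) / ((1 - 5)(1 + 6)) = (-105/2)/(-28) = 15/8
Hence P_5(x) = 63 x^5/8 - 35 x^3/4 + 15 x/8.

P_5(x); series = 63 x^5/8 - 35 x^3/4 + 15 x/8


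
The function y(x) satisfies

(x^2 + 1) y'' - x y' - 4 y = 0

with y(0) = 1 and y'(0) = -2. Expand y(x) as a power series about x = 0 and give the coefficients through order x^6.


Ansatz: y(x) = sum_{n>=0} a_n x^n, so y'(x) = sum_{n>=1} n a_n x^(n-1) and y''(x) = sum_{n>=2} n(n-1) a_n x^(n-2).
Substitute into P(x) y'' + Q(x) y' + R(x) y = 0 with P(x) = x^2 + 1, Q(x) = -x, R(x) = -4, and match powers of x.
Initial conditions: a_0 = 1, a_1 = -2.
Setting the coefficient of each power of x to zero and solving order by order (substituting the coefficients already found):
  x^0: 2 a_2 - 4 a_0 = 0  ->  2 a_2 = 4 a_0 = 4  ->  a_2 = 2
  x^1: 6 a_3 - 5 a_1 = 0  ->  6 a_3 = 5 a_1 = -10  ->  a_3 = -5/3
  x^2: 12 a_4 - 4 a_2 = 0  ->  12 a_4 = 4 a_2 = 8  ->  a_4 = 2/3
  x^3: 20 a_5 - a_3 = 0  ->  20 a_5 = a_3 = -5/3  ->  a_5 = -1/12
  x^4: 30 a_6 + 4 a_4 = 0  ->  30 a_6 = -4 a_4 = -8/3  ->  a_6 = -4/45
Truncated series: y(x) = 1 - 2 x + 2 x^2 - (5/3) x^3 + (2/3) x^4 - (1/12) x^5 - (4/45) x^6 + O(x^7).

a_0 = 1; a_1 = -2; a_2 = 2; a_3 = -5/3; a_4 = 2/3; a_5 = -1/12; a_6 = -4/45


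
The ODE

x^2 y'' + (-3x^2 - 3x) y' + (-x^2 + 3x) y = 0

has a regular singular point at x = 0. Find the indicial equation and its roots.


Divide by x^2 to reach normal form y'' + P_1(x) y' + P_2(x) y = 0 with P_1(x) = -3 - 3/x and P_2(x) = -1 + 3/x.
x = 0 is a singular point because the y'-coefficient -3 - 3/x has a pole at x = 0 and the y-coefficient -1 + 3/x has a pole at x = 0.
It is a regular singular point because x P_1(x) = p(x) = -3x - 3 and x^2 P_2(x) = q(x) = -x^2 + 3x are polynomials, hence analytic at x = 0.
p(0) = -3,  q(0) = 0.
Indicial equation: r(r-1) + p(0) r + q(0) = 0, i.e. r^2 + (p(0) - 1) r + q(0) = 0, i.e. r^2 - 4 r = 0.
Discriminant: (-4)^2 - 4(0) = 16, so r = (4 ± 4)/2.
Solving: r_1 = 4, r_2 = 0.

indicial: r^2 - 4 r = 0; roots r_1 = 4, r_2 = 0


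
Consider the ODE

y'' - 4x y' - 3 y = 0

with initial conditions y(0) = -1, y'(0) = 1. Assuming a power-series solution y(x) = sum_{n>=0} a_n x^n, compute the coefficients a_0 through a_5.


Ansatz: y(x) = sum_{n>=0} a_n x^n, so y'(x) = sum_{n>=1} n a_n x^(n-1) and y''(x) = sum_{n>=2} n(n-1) a_n x^(n-2).
Substitute into P(x) y'' + Q(x) y' + R(x) y = 0 with P(x) = 1, Q(x) = -4x, R(x) = -3, and match powers of x.
Initial conditions: a_0 = -1, a_1 = 1.
Setting the coefficient of each power of x to zero and solving order by order (substituting the coefficients already found):
  x^0: 2 a_2 - 3 a_0 = 0  ->  2 a_2 = 3 a_0 = -3  ->  a_2 = -3/2
  x^1: 6 a_3 - 7 a_1 = 0  ->  6 a_3 = 7 a_1 = 7  ->  a_3 = 7/6
  x^2: 12 a_4 - 11 a_2 = 0  ->  12 a_4 = 11 a_2 = -33/2  ->  a_4 = -11/8
  x^3: 20 a_5 - 15 a_3 = 0  ->  20 a_5 = 15 a_3 = 35/2  ->  a_5 = 7/8
Truncated series: y(x) = -1 + x - (3/2) x^2 + (7/6) x^3 - (11/8) x^4 + (7/8) x^5 + O(x^6).

a_0 = -1; a_1 = 1; a_2 = -3/2; a_3 = 7/6; a_4 = -11/8; a_5 = 7/8


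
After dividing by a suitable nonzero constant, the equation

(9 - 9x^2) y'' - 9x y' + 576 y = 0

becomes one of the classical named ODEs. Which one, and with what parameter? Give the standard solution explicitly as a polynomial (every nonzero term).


All three coefficients share the factor 9; dividing through by 9 gives  (1 - x^2) y'' - x y' + 64 y = 0.
This matches the Chebyshev equation (1 - x^2) y'' - x y' + n^2 y = 0 (note the -x y' term, not -2x y') with n^2 = 64, so n = 8; the polynomial solution is T_8(x).
With y = sum_k a_k x^k, matching x^k gives (k+2)(k+1) a_{k+2} = (k^2 - n^2) a_k = (k - 8)(k + 8) a_k. The right side vanishes at k = 8, so the series with the parity of 8 terminates at degree 8.
Standard normalization: leading coefficient of T_n is 2^(n-1), so a_8 = 2^7 = 128. Work downward with a_k = (k+1)(k+2) a_{k+2} / ((k - 8)(k + 8)):
  a_6 = (7)(8)(128) / ((6 - 8)(6 + 8)) = 7168/(-28) = -256
  a_4 = (5)(6)(-256) / ((4 - 8)(4 + 8)) = -7680/(-48) = 160
  a_2 = (3)(4)(160) / ((2 - 8)(2 + 8)) = 1920/(-60) = -32
  a_0 = (1)(2)(-32) / ((0 - 8)(0 + 8)) = -64/(-64) = 1
Hence T_8(x) = 128 x^8 - 256 x^6 + 160 x^4 - 32 x^2 + 1.

T_8(x); series = 128 x^8 - 256 x^6 + 160 x^4 - 32 x^2 + 1


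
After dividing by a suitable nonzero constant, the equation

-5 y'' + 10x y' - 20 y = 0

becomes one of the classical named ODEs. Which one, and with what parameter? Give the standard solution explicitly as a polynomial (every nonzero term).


All three coefficients share the factor -5; dividing through by -5 gives  y'' - 2x y' + 4 y = 0.
This matches the Hermite equation y'' - 2x y' + 2n y = 0 with 2n = 4, so n = 2; the polynomial solution is H_2(x).
With y = sum_k a_k x^k, matching x^k gives (k+2)(k+1) a_{k+2} = 2(k - n) a_k = 2(k - 2) a_k. The right side vanishes at k = 2, so the series with the parity of 2 terminates at degree 2.
Standard normalization: leading coefficient of H_n is 2^n, so a_2 = 2^2 = 4. Work downward with a_k = (k+1)(k+2) a_{k+2} / (2(k - n)):
  a_0 = (1)(2)(4) / (2(0 - 2)) = 8/(-4) = -2
Hence H_2(x) = 4 x^2 - 2.

H_2(x); series = 4 x^2 - 2


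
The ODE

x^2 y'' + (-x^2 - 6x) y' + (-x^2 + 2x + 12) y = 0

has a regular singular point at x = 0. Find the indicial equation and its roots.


Divide by x^2 to reach normal form y'' + P_1(x) y' + P_2(x) y = 0 with P_1(x) = -1 - 6/x and P_2(x) = -1 + 2/x + 12/x^2.
x = 0 is a singular point because the y'-coefficient -1 - 6/x has a pole at x = 0 and the y-coefficient -1 + 2/x + 12/x^2 has a pole at x = 0.
It is a regular singular point because x P_1(x) = p(x) = -x - 6 and x^2 P_2(x) = q(x) = -x^2 + 2x + 12 are polynomials, hence analytic at x = 0.
p(0) = -6,  q(0) = 12.
Indicial equation: r(r-1) + p(0) r + q(0) = 0, i.e. r^2 + (p(0) - 1) r + q(0) = 0, i.e. r^2 - 7 r + 12 = 0.
Discriminant: (-7)^2 - 4(12) = 1, so r = (7 ± 1)/2.
Solving: r_1 = 4, r_2 = 3.

indicial: r^2 - 7 r + 12 = 0; roots r_1 = 4, r_2 = 3


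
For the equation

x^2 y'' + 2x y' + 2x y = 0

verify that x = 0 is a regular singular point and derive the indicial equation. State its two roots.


Divide by x^2 to reach normal form y'' + P_1(x) y' + P_2(x) y = 0 with P_1(x) = 2/x and P_2(x) = 2/x.
x = 0 is a singular point because the y'-coefficient 2/x has a pole at x = 0 and the y-coefficient 2/x has a pole at x = 0.
It is a regular singular point because x P_1(x) = p(x) = 2 and x^2 P_2(x) = q(x) = 2x are polynomials, hence analytic at x = 0.
p(0) = 2,  q(0) = 0.
Indicial equation: r(r-1) + p(0) r + q(0) = 0, i.e. r^2 + (p(0) - 1) r + q(0) = 0, i.e. r^2 + 1 r = 0.
Discriminant: (1)^2 - 4(0) = 1, so r = (-1 ± 1)/2.
Solving: r_1 = 0, r_2 = -1.

indicial: r^2 + 1 r = 0; roots r_1 = 0, r_2 = -1


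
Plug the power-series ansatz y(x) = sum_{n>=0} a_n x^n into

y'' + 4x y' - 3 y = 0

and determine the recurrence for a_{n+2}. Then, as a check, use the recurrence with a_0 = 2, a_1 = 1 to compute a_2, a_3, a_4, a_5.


Substitute y = sum_n a_n x^n.
y''(x) has coefficient (n+2)(n+1) a_{n+2} at x^n;
4 x y'(x) has coefficient 4 n a_n at x^n (shift);
-3 y(x) has coefficient -3 a_n at x^n.
Matching x^n: (n+2)(n+1) a_{n+2} + (4n - 3) a_n = 0.
Thus a_{n+2} = (-4n + 3) / ((n+1)(n+2)) * a_n.

Check with a_0 = 2, a_1 = 1 (apply the recurrence for n = 0, 1, 2, 3): a_0 = 2, a_1 = 1, a_2 = 3, a_3 = -1/6, a_4 = -5/4, a_5 = 3/40.

a_(n+2) = (-4n + 3) / ((n+1)(n+2)) * a_n; check: a_0 = 2, a_1 = 1, a_2 = 3, a_3 = -1/6, a_4 = -5/4, a_5 = 3/40


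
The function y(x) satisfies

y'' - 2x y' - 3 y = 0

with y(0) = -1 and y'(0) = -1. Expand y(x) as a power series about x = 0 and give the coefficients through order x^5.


Ansatz: y(x) = sum_{n>=0} a_n x^n, so y'(x) = sum_{n>=1} n a_n x^(n-1) and y''(x) = sum_{n>=2} n(n-1) a_n x^(n-2).
Substitute into P(x) y'' + Q(x) y' + R(x) y = 0 with P(x) = 1, Q(x) = -2x, R(x) = -3, and match powers of x.
Initial conditions: a_0 = -1, a_1 = -1.
Setting the coefficient of each power of x to zero and solving order by order (substituting the coefficients already found):
  x^0: 2 a_2 - 3 a_0 = 0  ->  2 a_2 = 3 a_0 = -3  ->  a_2 = -3/2
  x^1: 6 a_3 - 5 a_1 = 0  ->  6 a_3 = 5 a_1 = -5  ->  a_3 = -5/6
  x^2: 12 a_4 - 7 a_2 = 0  ->  12 a_4 = 7 a_2 = -21/2  ->  a_4 = -7/8
  x^3: 20 a_5 - 9 a_3 = 0  ->  20 a_5 = 9 a_3 = -15/2  ->  a_5 = -3/8
Truncated series: y(x) = -1 - x - (3/2) x^2 - (5/6) x^3 - (7/8) x^4 - (3/8) x^5 + O(x^6).

a_0 = -1; a_1 = -1; a_2 = -3/2; a_3 = -5/6; a_4 = -7/8; a_5 = -3/8


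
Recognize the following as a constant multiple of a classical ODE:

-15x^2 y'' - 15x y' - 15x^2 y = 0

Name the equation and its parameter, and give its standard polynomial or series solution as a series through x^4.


All three coefficients share the factor -15; dividing through by -15 gives  x^2 y'' + x y' + x^2 y = 0.
This matches the Bessel equation x^2 y'' + x y' + (x^2 - nu^2) y = 0 with nu^2 = 0, so nu = 0; the solution bounded at x = 0 is J_0(x).
Frobenius at x = 0: indicial roots ±nu; for r = nu the recurrence k(k + 2nu) c_k = -c_{k-2} gives the standard series J_nu(x) = sum_{k>=0} (-1)^k / (k! (k+nu)!) (x/2)^(2k+nu). Evaluate the first 3 terms:
  k = 0: (-1)^0 / (0! * 0! * 2^0) x^0 = 1/(1*1*1) x^0 = (1) x^0
  k = 1: (-1)^1 / (1! * 1! * 2^2) x^2 = -1/(1*1*4) x^2 = (-1/4) x^2
  k = 2: (-1)^2 / (2! * 2! * 2^4) x^4 = 1/(2*2*16) x^4 = (1/64) x^4
Hence J_0(x) = x^4/64 - x^2/4 + 1 + ....

J_0(x); series = x^4/64 - x^2/4 + 1


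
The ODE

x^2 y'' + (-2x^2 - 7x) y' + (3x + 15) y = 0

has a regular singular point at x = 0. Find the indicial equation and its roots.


Divide by x^2 to reach normal form y'' + P_1(x) y' + P_2(x) y = 0 with P_1(x) = -2 - 7/x and P_2(x) = 3/x + 15/x^2.
x = 0 is a singular point because the y'-coefficient -2 - 7/x has a pole at x = 0 and the y-coefficient 3/x + 15/x^2 has a pole at x = 0.
It is a regular singular point because x P_1(x) = p(x) = -2x - 7 and x^2 P_2(x) = q(x) = 3x + 15 are polynomials, hence analytic at x = 0.
p(0) = -7,  q(0) = 15.
Indicial equation: r(r-1) + p(0) r + q(0) = 0, i.e. r^2 + (p(0) - 1) r + q(0) = 0, i.e. r^2 - 8 r + 15 = 0.
Discriminant: (-8)^2 - 4(15) = 4, so r = (8 ± 2)/2.
Solving: r_1 = 5, r_2 = 3.

indicial: r^2 - 8 r + 15 = 0; roots r_1 = 5, r_2 = 3


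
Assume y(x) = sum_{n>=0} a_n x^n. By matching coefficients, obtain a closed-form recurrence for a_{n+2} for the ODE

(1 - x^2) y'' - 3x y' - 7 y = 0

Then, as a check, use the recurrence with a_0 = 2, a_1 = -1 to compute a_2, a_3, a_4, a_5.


Substitute y = sum_n a_n x^n.
(1 - 1 x^2) y'' contributes (n+2)(n+1) a_{n+2} - n(n-1) a_n at x^n.
-3 x y'(x) contributes -3 n a_n at x^n.
-7 y(x) contributes -7 a_n at x^n.
Matching x^n: (n+2)(n+1) a_{n+2} + (-n(n-1) - 3 n - 7) a_n = 0.
Thus a_{n+2} = (n(n-1) + 3 n + 7) / ((n+1)(n+2)) * a_n.

Check with a_0 = 2, a_1 = -1 (apply the recurrence for n = 0, 1, 2, 3): a_0 = 2, a_1 = -1, a_2 = 7, a_3 = -5/3, a_4 = 35/4, a_5 = -11/6.

a_(n+2) = (n(n-1) + 3 n + 7) / ((n+1)(n+2)) * a_n; check: a_0 = 2, a_1 = -1, a_2 = 7, a_3 = -5/3, a_4 = 35/4, a_5 = -11/6


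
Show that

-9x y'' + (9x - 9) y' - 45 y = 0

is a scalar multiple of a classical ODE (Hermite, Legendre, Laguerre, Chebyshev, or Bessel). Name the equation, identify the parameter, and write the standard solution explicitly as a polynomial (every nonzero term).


All three coefficients share the factor -9; dividing through by -9 gives  x y'' + (1 - x) y' + 5 y = 0.
This matches the Laguerre equation x y'' + (1 - x) y' + n y = 0 with n = 5; the polynomial solution is L_5(x).
With y = sum_k a_k x^k, matching x^k gives (k+1)k a_{k+1} + (k+1) a_{k+1} - k a_k + n a_k = 0, i.e. (k+1)^2 a_{k+1} = (k - n) a_k = (k - 5) a_k. The right side vanishes at k = 5, so the series terminates at degree 5.
Standard normalization L_n(0) = 1 gives a_0 = 1. Work upward with a_{k+1} = (k - 5) a_k / (k+1)^2:
  a_1 = (0 - 5)(1) / 1^2 = -5/1 = -5
  a_2 = (1 - 5)(-5) / 2^2 = 20/4 = 5
  a_3 = (2 - 5)(5) / 3^2 = -15/9 = -5/3
  a_4 = (3 - 5)(-5/3) / 4^2 = (10/3)/16 = 5/24
  a_5 = (4 - 5)(5/24) / 5^2 = (-5/24)/25 = -1/120
Hence L_5(x) = -x^5/120 + 5 x^4/24 - 5 x^3/3 + 5 x^2 - 5 x + 1.

L_5(x); series = -x^5/120 + 5 x^4/24 - 5 x^3/3 + 5 x^2 - 5 x + 1


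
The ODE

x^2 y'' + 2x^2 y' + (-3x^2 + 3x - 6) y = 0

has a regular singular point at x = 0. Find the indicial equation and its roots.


Divide by x^2 to reach normal form y'' + P_1(x) y' + P_2(x) y = 0 with P_1(x) = 2 and P_2(x) = -3 + 3/x - 6/x^2.
x = 0 is a singular point because the y-coefficient -3 + 3/x - 6/x^2 has a pole at x = 0.
It is a regular singular point because x P_1(x) = p(x) = 2x and x^2 P_2(x) = q(x) = -3x^2 + 3x - 6 are polynomials, hence analytic at x = 0.
p(0) = 0,  q(0) = -6.
Indicial equation: r(r-1) + p(0) r + q(0) = 0, i.e. r^2 + (p(0) - 1) r + q(0) = 0, i.e. r^2 - 1 r - 6 = 0.
Discriminant: (-1)^2 - 4(-6) = 25, so r = (1 ± 5)/2.
Solving: r_1 = 3, r_2 = -2.

indicial: r^2 - 1 r - 6 = 0; roots r_1 = 3, r_2 = -2


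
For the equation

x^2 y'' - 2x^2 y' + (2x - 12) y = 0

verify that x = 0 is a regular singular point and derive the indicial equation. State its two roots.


Divide by x^2 to reach normal form y'' + P_1(x) y' + P_2(x) y = 0 with P_1(x) = -2 and P_2(x) = 2/x - 12/x^2.
x = 0 is a singular point because the y-coefficient 2/x - 12/x^2 has a pole at x = 0.
It is a regular singular point because x P_1(x) = p(x) = -2x and x^2 P_2(x) = q(x) = 2x - 12 are polynomials, hence analytic at x = 0.
p(0) = 0,  q(0) = -12.
Indicial equation: r(r-1) + p(0) r + q(0) = 0, i.e. r^2 + (p(0) - 1) r + q(0) = 0, i.e. r^2 - 1 r - 12 = 0.
Discriminant: (-1)^2 - 4(-12) = 49, so r = (1 ± 7)/2.
Solving: r_1 = 4, r_2 = -3.

indicial: r^2 - 1 r - 12 = 0; roots r_1 = 4, r_2 = -3


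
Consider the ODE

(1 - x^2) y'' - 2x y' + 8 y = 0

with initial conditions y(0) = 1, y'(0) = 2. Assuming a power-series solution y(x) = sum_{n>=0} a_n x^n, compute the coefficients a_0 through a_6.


Ansatz: y(x) = sum_{n>=0} a_n x^n, so y'(x) = sum_{n>=1} n a_n x^(n-1) and y''(x) = sum_{n>=2} n(n-1) a_n x^(n-2).
Substitute into P(x) y'' + Q(x) y' + R(x) y = 0 with P(x) = 1 - x^2, Q(x) = -2x, R(x) = 8, and match powers of x.
Initial conditions: a_0 = 1, a_1 = 2.
Setting the coefficient of each power of x to zero and solving order by order (substituting the coefficients already found):
  x^0: 2 a_2 + 8 a_0 = 0  ->  2 a_2 = -8 a_0 = -8  ->  a_2 = -4
  x^1: 6 a_3 + 6 a_1 = 0  ->  6 a_3 = -6 a_1 = -12  ->  a_3 = -2
  x^2: 12 a_4 + 2 a_2 = 0  ->  12 a_4 = -2 a_2 = 8  ->  a_4 = 2/3
  x^3: 20 a_5 - 4 a_3 = 0  ->  20 a_5 = 4 a_3 = -8  ->  a_5 = -2/5
  x^4: 30 a_6 - 12 a_4 = 0  ->  30 a_6 = 12 a_4 = 8  ->  a_6 = 4/15
Truncated series: y(x) = 1 + 2 x - 4 x^2 - 2 x^3 + (2/3) x^4 - (2/5) x^5 + (4/15) x^6 + O(x^7).

a_0 = 1; a_1 = 2; a_2 = -4; a_3 = -2; a_4 = 2/3; a_5 = -2/5; a_6 = 4/15


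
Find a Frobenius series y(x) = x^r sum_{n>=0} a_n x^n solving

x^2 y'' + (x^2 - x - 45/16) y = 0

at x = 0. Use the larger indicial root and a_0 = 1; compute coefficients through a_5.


Write in Frobenius form y'' + (p(x)/x) y' + (q(x)/x^2) y = 0:
  p(x) = 0,  q(x) = x^2 - x - 45/16.
Indicial equation: r(r-1) + (0) r + (-45/16) = 0 -> roots r_1 = 9/4, r_2 = -5/4.
Take r = r_1 = 9/4. Let y(x) = x^r sum_{n>=0} a_n x^n with a_0 = 1.
Substitute y = x^r sum a_n x^n and match x^{r+n}. The recurrence is
  D(n) a_n - 1 a_{n-1} + 1 a_{n-2} = 0,  where D(n) = (r+n)(r+n-1) + (0)(r+n) + (-45/16).
  a_n = [1 a_{n-1} - 1 a_{n-2}] / D(n).
Since the indicial polynomial factors as (r - r_1)(r - r_2), D(n) = (r_1 + n - r_1)(r_1 + n - r_2) = n(n + 7/2).
Evaluating step by step (a_0 = 1):
  n = 1: D(1) = 1(1 + 7/2) = 9/2; numerator = 1(1) = 1; a_1 = (1)/(9/2) = 2/9
  n = 2: D(2) = 2(2 + 7/2) = 11; numerator = 1(2/9) - 1(1) = -7/9; a_2 = (-7/9)/(11) = -7/99
  n = 3: D(3) = 3(3 + 7/2) = 39/2; numerator = 1(-7/99) - 1(2/9) = -29/99; a_3 = (-29/99)/(39/2) = -58/3861
  n = 4: D(4) = 4(4 + 7/2) = 30; numerator = 1(-58/3861) - 1(-7/99) = 215/3861; a_4 = (215/3861)/(30) = 43/23166
  n = 5: D(5) = 5(5 + 7/2) = 85/2; numerator = 1(43/23166) - 1(-58/3861) = 391/23166; a_5 = (391/23166)/(85/2) = 23/57915

r = 9/4; a_0 = 1; a_1 = 2/9; a_2 = -7/99; a_3 = -58/3861; a_4 = 43/23166; a_5 = 23/57915


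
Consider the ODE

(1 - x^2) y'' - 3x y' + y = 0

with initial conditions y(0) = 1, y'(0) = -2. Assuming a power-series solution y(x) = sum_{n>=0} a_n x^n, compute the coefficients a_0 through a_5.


Ansatz: y(x) = sum_{n>=0} a_n x^n, so y'(x) = sum_{n>=1} n a_n x^(n-1) and y''(x) = sum_{n>=2} n(n-1) a_n x^(n-2).
Substitute into P(x) y'' + Q(x) y' + R(x) y = 0 with P(x) = 1 - x^2, Q(x) = -3x, R(x) = 1, and match powers of x.
Initial conditions: a_0 = 1, a_1 = -2.
Setting the coefficient of each power of x to zero and solving order by order (substituting the coefficients already found):
  x^0: 2 a_2 + a_0 = 0  ->  2 a_2 = -a_0 = -1  ->  a_2 = -1/2
  x^1: 6 a_3 - 2 a_1 = 0  ->  6 a_3 = 2 a_1 = -4  ->  a_3 = -2/3
  x^2: 12 a_4 - 7 a_2 = 0  ->  12 a_4 = 7 a_2 = -7/2  ->  a_4 = -7/24
  x^3: 20 a_5 - 14 a_3 = 0  ->  20 a_5 = 14 a_3 = -28/3  ->  a_5 = -7/15
Truncated series: y(x) = 1 - 2 x - (1/2) x^2 - (2/3) x^3 - (7/24) x^4 - (7/15) x^5 + O(x^6).

a_0 = 1; a_1 = -2; a_2 = -1/2; a_3 = -2/3; a_4 = -7/24; a_5 = -7/15


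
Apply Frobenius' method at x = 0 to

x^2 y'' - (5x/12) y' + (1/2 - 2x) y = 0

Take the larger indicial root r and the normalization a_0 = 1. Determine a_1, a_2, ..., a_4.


Write in Frobenius form y'' + (p(x)/x) y' + (q(x)/x^2) y = 0:
  p(x) = -5/12,  q(x) = 1/2 - 2x.
Indicial equation: r(r-1) + (-5/12) r + (1/2) = 0 -> roots r_1 = 3/4, r_2 = 2/3.
Take r = r_1 = 3/4. Let y(x) = x^r sum_{n>=0} a_n x^n with a_0 = 1.
Substitute y = x^r sum a_n x^n and match x^{r+n}. The recurrence is
  D(n) a_n - 2 a_{n-1} = 0,  where D(n) = (r+n)(r+n-1) + (-5/12)(r+n) + (1/2).
  a_n = 2 / D(n) * a_{n-1}.
Since the indicial polynomial factors as (r - r_1)(r - r_2), D(n) = (r_1 + n - r_1)(r_1 + n - r_2) = n(n + 1/12).
Evaluating step by step (a_0 = 1):
  n = 1: D(1) = 1(1 + 1/12) = 13/12; numerator = 2(1) = 2; a_1 = (2)/(13/12) = 24/13
  n = 2: D(2) = 2(2 + 1/12) = 25/6; numerator = 2(24/13) = 48/13; a_2 = (48/13)/(25/6) = 288/325
  n = 3: D(3) = 3(3 + 1/12) = 37/4; numerator = 2(288/325) = 576/325; a_3 = (576/325)/(37/4) = 2304/12025
  n = 4: D(4) = 4(4 + 1/12) = 49/3; numerator = 2(2304/12025) = 4608/12025; a_4 = (4608/12025)/(49/3) = 13824/589225

r = 3/4; a_0 = 1; a_1 = 24/13; a_2 = 288/325; a_3 = 2304/12025; a_4 = 13824/589225


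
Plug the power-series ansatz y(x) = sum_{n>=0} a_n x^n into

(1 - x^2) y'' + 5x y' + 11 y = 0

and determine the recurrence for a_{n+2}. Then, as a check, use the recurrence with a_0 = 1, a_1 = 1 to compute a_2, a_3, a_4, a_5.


Substitute y = sum_n a_n x^n.
(1 - 1 x^2) y'' contributes (n+2)(n+1) a_{n+2} - n(n-1) a_n at x^n.
5 x y'(x) contributes 5 n a_n at x^n.
11 y(x) contributes 11 a_n at x^n.
Matching x^n: (n+2)(n+1) a_{n+2} + (-n(n-1) + 5 n + 11) a_n = 0.
Thus a_{n+2} = (n(n-1) - 5 n - 11) / ((n+1)(n+2)) * a_n.

Check with a_0 = 1, a_1 = 1 (apply the recurrence for n = 0, 1, 2, 3): a_0 = 1, a_1 = 1, a_2 = -11/2, a_3 = -8/3, a_4 = 209/24, a_5 = 8/3.

a_(n+2) = (n(n-1) - 5 n - 11) / ((n+1)(n+2)) * a_n; check: a_0 = 1, a_1 = 1, a_2 = -11/2, a_3 = -8/3, a_4 = 209/24, a_5 = 8/3


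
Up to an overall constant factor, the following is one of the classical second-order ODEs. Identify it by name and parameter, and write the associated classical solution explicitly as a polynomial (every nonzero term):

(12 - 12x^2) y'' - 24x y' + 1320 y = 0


All three coefficients share the factor 12; dividing through by 12 gives  (1 - x^2) y'' - 2x y' + 110 y = 0.
This matches the Legendre equation (1 - x^2) y'' - 2x y' + n(n+1) y = 0 (note the -2x y' term) with n(n+1) = 110, so n = 10; the polynomial solution is P_10(x).
With y = sum_k a_k x^k, matching x^k gives (k+2)(k+1) a_{k+2} = [k(k+1) - n(n+1)] a_k = (k - 10)(k + 11) a_k. The right side vanishes at k = 10, so the series with the parity of 10 terminates at degree 10.
Standard normalization (P_n(1) = 1): leading coefficient (2n)!/(2^n (n!)^2) = 2432902008176640000/(1024*13168189440000) = 46189/256, so a_10 = 46189/256. Work downward with a_k = (k+1)(k+2) a_{k+2} / ((k - 10)(k + 11)):
  a_8 = (9)(10)(46189/256) / ((8 - 10)(8 + 11)) = (2078505/128)/(-38) = -109395/256
  a_6 = (7)(8)(-109395/256) / ((6 - 10)(6 + 11)) = (-765765/32)/(-68) = 45045/128
  a_4 = (5)(6)(45045/128) / ((4 - 10)(4 + 11)) = (675675/64)/(-90) = -15015/128
  a_2 = (3)(4)(-15015/128) / ((2 - 10)(2 + 11)) = (-45045/32)/(-104) = 3465/256
  a_0 = (1)(2)(3465/256) / ((0 - 10)(0 + 11)) = (3465/128)/(-110) = -63/256
Hence P_10(x) = 46189 x^10/256 - 109395 x^8/256 + 45045 x^6/128 - 15015 x^4/128 + 3465 x^2/256 - 63/256.

P_10(x); series = 46189 x^10/256 - 109395 x^8/256 + 45045 x^6/128 - 15015 x^4/128 + 3465 x^2/256 - 63/256


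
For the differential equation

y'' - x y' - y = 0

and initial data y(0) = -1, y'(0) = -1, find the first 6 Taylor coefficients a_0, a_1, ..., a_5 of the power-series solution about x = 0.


Ansatz: y(x) = sum_{n>=0} a_n x^n, so y'(x) = sum_{n>=1} n a_n x^(n-1) and y''(x) = sum_{n>=2} n(n-1) a_n x^(n-2).
Substitute into P(x) y'' + Q(x) y' + R(x) y = 0 with P(x) = 1, Q(x) = -x, R(x) = -1, and match powers of x.
Initial conditions: a_0 = -1, a_1 = -1.
Setting the coefficient of each power of x to zero and solving order by order (substituting the coefficients already found):
  x^0: 2 a_2 - a_0 = 0  ->  2 a_2 = a_0 = -1  ->  a_2 = -1/2
  x^1: 6 a_3 - 2 a_1 = 0  ->  6 a_3 = 2 a_1 = -2  ->  a_3 = -1/3
  x^2: 12 a_4 - 3 a_2 = 0  ->  12 a_4 = 3 a_2 = -3/2  ->  a_4 = -1/8
  x^3: 20 a_5 - 4 a_3 = 0  ->  20 a_5 = 4 a_3 = -4/3  ->  a_5 = -1/15
Truncated series: y(x) = -1 - x - (1/2) x^2 - (1/3) x^3 - (1/8) x^4 - (1/15) x^5 + O(x^6).

a_0 = -1; a_1 = -1; a_2 = -1/2; a_3 = -1/3; a_4 = -1/8; a_5 = -1/15


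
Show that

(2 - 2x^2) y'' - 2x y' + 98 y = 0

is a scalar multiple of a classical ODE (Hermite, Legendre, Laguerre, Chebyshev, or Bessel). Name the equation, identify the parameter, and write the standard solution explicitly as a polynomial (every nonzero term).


All three coefficients share the factor 2; dividing through by 2 gives  (1 - x^2) y'' - x y' + 49 y = 0.
This matches the Chebyshev equation (1 - x^2) y'' - x y' + n^2 y = 0 (note the -x y' term, not -2x y') with n^2 = 49, so n = 7; the polynomial solution is T_7(x).
With y = sum_k a_k x^k, matching x^k gives (k+2)(k+1) a_{k+2} = (k^2 - n^2) a_k = (k - 7)(k + 7) a_k. The right side vanishes at k = 7, so the series with the parity of 7 terminates at degree 7.
Standard normalization: leading coefficient of T_n is 2^(n-1), so a_7 = 2^6 = 64. Work downward with a_k = (k+1)(k+2) a_{k+2} / ((k - 7)(k + 7)):
  a_5 = (6)(7)(64) / ((5 - 7)(5 + 7)) = 2688/(-24) = -112
  a_3 = (4)(5)(-112) / ((3 - 7)(3 + 7)) = -2240/(-40) = 56
  a_1 = (2)(3)(56) / ((1 - 7)(1 + 7)) = 336/(-48) = -7
Hence T_7(x) = 64 x^7 - 112 x^5 + 56 x^3 - 7 x.

T_7(x); series = 64 x^7 - 112 x^5 + 56 x^3 - 7 x


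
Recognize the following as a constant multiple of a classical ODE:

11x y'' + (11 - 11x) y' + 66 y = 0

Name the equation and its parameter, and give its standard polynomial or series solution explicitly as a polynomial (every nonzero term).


All three coefficients share the factor 11; dividing through by 11 gives  x y'' + (1 - x) y' + 6 y = 0.
This matches the Laguerre equation x y'' + (1 - x) y' + n y = 0 with n = 6; the polynomial solution is L_6(x).
With y = sum_k a_k x^k, matching x^k gives (k+1)k a_{k+1} + (k+1) a_{k+1} - k a_k + n a_k = 0, i.e. (k+1)^2 a_{k+1} = (k - n) a_k = (k - 6) a_k. The right side vanishes at k = 6, so the series terminates at degree 6.
Standard normalization L_n(0) = 1 gives a_0 = 1. Work upward with a_{k+1} = (k - 6) a_k / (k+1)^2:
  a_1 = (0 - 6)(1) / 1^2 = -6/1 = -6
  a_2 = (1 - 6)(-6) / 2^2 = 30/4 = 15/2
  a_3 = (2 - 6)(15/2) / 3^2 = -30/9 = -10/3
  a_4 = (3 - 6)(-10/3) / 4^2 = 10/16 = 5/8
  a_5 = (4 - 6)(5/8) / 5^2 = (-5/4)/25 = -1/20
  a_6 = (5 - 6)(-1/20) / 6^2 = (1/20)/36 = 1/720
Hence L_6(x) = x^6/720 - x^5/20 + 5 x^4/8 - 10 x^3/3 + 15 x^2/2 - 6 x + 1.

L_6(x); series = x^6/720 - x^5/20 + 5 x^4/8 - 10 x^3/3 + 15 x^2/2 - 6 x + 1


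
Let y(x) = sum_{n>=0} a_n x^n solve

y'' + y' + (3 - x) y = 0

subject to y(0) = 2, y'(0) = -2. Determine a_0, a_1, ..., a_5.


Ansatz: y(x) = sum_{n>=0} a_n x^n, so y'(x) = sum_{n>=1} n a_n x^(n-1) and y''(x) = sum_{n>=2} n(n-1) a_n x^(n-2).
Substitute into P(x) y'' + Q(x) y' + R(x) y = 0 with P(x) = 1, Q(x) = 1, R(x) = 3 - x, and match powers of x.
Initial conditions: a_0 = 2, a_1 = -2.
Setting the coefficient of each power of x to zero and solving order by order (substituting the coefficients already found):
  x^0: 2 a_2 + a_1 + 3 a_0 = 0  ->  2 a_2 = -a_1 - 3 a_0 = -4  ->  a_2 = -2
  x^1: 6 a_3 + 2 a_2 + 3 a_1 - a_0 = 0  ->  6 a_3 = -2 a_2 - 3 a_1 + a_0 = 12  ->  a_3 = 2
  x^2: 12 a_4 + 3 a_3 + 3 a_2 - a_1 = 0  ->  12 a_4 = -3 a_3 - 3 a_2 + a_1 = -2  ->  a_4 = -1/6
  x^3: 20 a_5 + 4 a_4 + 3 a_3 - a_2 = 0  ->  20 a_5 = -4 a_4 - 3 a_3 + a_2 = -22/3  ->  a_5 = -11/30
Truncated series: y(x) = 2 - 2 x - 2 x^2 + 2 x^3 - (1/6) x^4 - (11/30) x^5 + O(x^6).

a_0 = 2; a_1 = -2; a_2 = -2; a_3 = 2; a_4 = -1/6; a_5 = -11/30


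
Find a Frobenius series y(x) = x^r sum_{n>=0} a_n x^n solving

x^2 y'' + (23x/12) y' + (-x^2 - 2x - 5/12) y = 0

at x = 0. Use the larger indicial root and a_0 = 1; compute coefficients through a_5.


Write in Frobenius form y'' + (p(x)/x) y' + (q(x)/x^2) y = 0:
  p(x) = 23/12,  q(x) = -x^2 - 2x - 5/12.
Indicial equation: r(r-1) + (23/12) r + (-5/12) = 0 -> roots r_1 = 1/3, r_2 = -5/4.
Take r = r_1 = 1/3. Let y(x) = x^r sum_{n>=0} a_n x^n with a_0 = 1.
Substitute y = x^r sum a_n x^n and match x^{r+n}. The recurrence is
  D(n) a_n - 2 a_{n-1} - 1 a_{n-2} = 0,  where D(n) = (r+n)(r+n-1) + (23/12)(r+n) + (-5/12).
  a_n = [2 a_{n-1} + 1 a_{n-2}] / D(n).
Since the indicial polynomial factors as (r - r_1)(r - r_2), D(n) = (r_1 + n - r_1)(r_1 + n - r_2) = n(n + 19/12).
Evaluating step by step (a_0 = 1):
  n = 1: D(1) = 1(1 + 19/12) = 31/12; numerator = 2(1) = 2; a_1 = (2)/(31/12) = 24/31
  n = 2: D(2) = 2(2 + 19/12) = 43/6; numerator = 2(24/31) + 1(1) = 79/31; a_2 = (79/31)/(43/6) = 474/1333
  n = 3: D(3) = 3(3 + 19/12) = 55/4; numerator = 2(474/1333) + 1(24/31) = 1980/1333; a_3 = (1980/1333)/(55/4) = 144/1333
  n = 4: D(4) = 4(4 + 19/12) = 67/3; numerator = 2(144/1333) + 1(474/1333) = 762/1333; a_4 = (762/1333)/(67/3) = 2286/89311
  n = 5: D(5) = 5(5 + 19/12) = 395/12; numerator = 2(2286/89311) + 1(144/1333) = 14220/89311; a_5 = (14220/89311)/(395/12) = 432/89311

r = 1/3; a_0 = 1; a_1 = 24/31; a_2 = 474/1333; a_3 = 144/1333; a_4 = 2286/89311; a_5 = 432/89311


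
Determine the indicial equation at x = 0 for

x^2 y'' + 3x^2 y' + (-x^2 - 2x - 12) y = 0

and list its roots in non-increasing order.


Divide by x^2 to reach normal form y'' + P_1(x) y' + P_2(x) y = 0 with P_1(x) = 3 and P_2(x) = -1 - 2/x - 12/x^2.
x = 0 is a singular point because the y-coefficient -1 - 2/x - 12/x^2 has a pole at x = 0.
It is a regular singular point because x P_1(x) = p(x) = 3x and x^2 P_2(x) = q(x) = -x^2 - 2x - 12 are polynomials, hence analytic at x = 0.
p(0) = 0,  q(0) = -12.
Indicial equation: r(r-1) + p(0) r + q(0) = 0, i.e. r^2 + (p(0) - 1) r + q(0) = 0, i.e. r^2 - 1 r - 12 = 0.
Discriminant: (-1)^2 - 4(-12) = 49, so r = (1 ± 7)/2.
Solving: r_1 = 4, r_2 = -3.

indicial: r^2 - 1 r - 12 = 0; roots r_1 = 4, r_2 = -3


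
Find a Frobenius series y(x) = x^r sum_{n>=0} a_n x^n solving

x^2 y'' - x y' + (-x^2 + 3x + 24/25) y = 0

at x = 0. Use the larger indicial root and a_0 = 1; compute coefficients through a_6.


Write in Frobenius form y'' + (p(x)/x) y' + (q(x)/x^2) y = 0:
  p(x) = -1,  q(x) = -x^2 + 3x + 24/25.
Indicial equation: r(r-1) + (-1) r + (24/25) = 0 -> roots r_1 = 6/5, r_2 = 4/5.
Take r = r_1 = 6/5. Let y(x) = x^r sum_{n>=0} a_n x^n with a_0 = 1.
Substitute y = x^r sum a_n x^n and match x^{r+n}. The recurrence is
  D(n) a_n + 3 a_{n-1} - 1 a_{n-2} = 0,  where D(n) = (r+n)(r+n-1) + (-1)(r+n) + (24/25).
  a_n = [-3 a_{n-1} + 1 a_{n-2}] / D(n).
Since the indicial polynomial factors as (r - r_1)(r - r_2), D(n) = (r_1 + n - r_1)(r_1 + n - r_2) = n(n + 2/5).
Evaluating step by step (a_0 = 1):
  n = 1: D(1) = 1(1 + 2/5) = 7/5; numerator = -3(1) = -3; a_1 = (-3)/(7/5) = -15/7
  n = 2: D(2) = 2(2 + 2/5) = 24/5; numerator = -3(-15/7) + 1(1) = 52/7; a_2 = (52/7)/(24/5) = 65/42
  n = 3: D(3) = 3(3 + 2/5) = 51/5; numerator = -3(65/42) + 1(-15/7) = -95/14; a_3 = (-95/14)/(51/5) = -475/714
  n = 4: D(4) = 4(4 + 2/5) = 88/5; numerator = -3(-475/714) + 1(65/42) = 1265/357; a_4 = (1265/357)/(88/5) = 575/2856
  n = 5: D(5) = 5(5 + 2/5) = 27; numerator = -3(575/2856) + 1(-475/714) = -3625/2856; a_5 = (-3625/2856)/(27) = -3625/77112
  n = 6: D(6) = 6(6 + 2/5) = 192/5; numerator = -3(-3625/77112) + 1(575/2856) = 1100/3213; a_6 = (1100/3213)/(192/5) = 1375/154224

r = 6/5; a_0 = 1; a_1 = -15/7; a_2 = 65/42; a_3 = -475/714; a_4 = 575/2856; a_5 = -3625/77112; a_6 = 1375/154224


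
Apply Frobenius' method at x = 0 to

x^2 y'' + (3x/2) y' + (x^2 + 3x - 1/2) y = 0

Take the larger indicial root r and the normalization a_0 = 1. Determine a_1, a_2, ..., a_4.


Write in Frobenius form y'' + (p(x)/x) y' + (q(x)/x^2) y = 0:
  p(x) = 3/2,  q(x) = x^2 + 3x - 1/2.
Indicial equation: r(r-1) + (3/2) r + (-1/2) = 0 -> roots r_1 = 1/2, r_2 = -1.
Take r = r_1 = 1/2. Let y(x) = x^r sum_{n>=0} a_n x^n with a_0 = 1.
Substitute y = x^r sum a_n x^n and match x^{r+n}. The recurrence is
  D(n) a_n + 3 a_{n-1} + 1 a_{n-2} = 0,  where D(n) = (r+n)(r+n-1) + (3/2)(r+n) + (-1/2).
  a_n = [-3 a_{n-1} - 1 a_{n-2}] / D(n).
Since the indicial polynomial factors as (r - r_1)(r - r_2), D(n) = (r_1 + n - r_1)(r_1 + n - r_2) = n(n + 3/2).
Evaluating step by step (a_0 = 1):
  n = 1: D(1) = 1(1 + 3/2) = 5/2; numerator = -3(1) = -3; a_1 = (-3)/(5/2) = -6/5
  n = 2: D(2) = 2(2 + 3/2) = 7; numerator = -3(-6/5) - 1(1) = 13/5; a_2 = (13/5)/(7) = 13/35
  n = 3: D(3) = 3(3 + 3/2) = 27/2; numerator = -3(13/35) - 1(-6/5) = 3/35; a_3 = (3/35)/(27/2) = 2/315
  n = 4: D(4) = 4(4 + 3/2) = 22; numerator = -3(2/315) - 1(13/35) = -41/105; a_4 = (-41/105)/(22) = -41/2310

r = 1/2; a_0 = 1; a_1 = -6/5; a_2 = 13/35; a_3 = 2/315; a_4 = -41/2310
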